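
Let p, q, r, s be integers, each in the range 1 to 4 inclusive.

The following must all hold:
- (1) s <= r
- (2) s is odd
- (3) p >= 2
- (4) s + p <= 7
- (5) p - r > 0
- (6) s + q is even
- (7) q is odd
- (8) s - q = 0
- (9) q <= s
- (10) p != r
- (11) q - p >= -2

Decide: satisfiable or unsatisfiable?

Setting (p, q, r, s) = (3, 1, 1, 1) satisfies everything: constraint 4: s + p = 4; constraint 5: p - r = 2, and the others follow.

Satisfiable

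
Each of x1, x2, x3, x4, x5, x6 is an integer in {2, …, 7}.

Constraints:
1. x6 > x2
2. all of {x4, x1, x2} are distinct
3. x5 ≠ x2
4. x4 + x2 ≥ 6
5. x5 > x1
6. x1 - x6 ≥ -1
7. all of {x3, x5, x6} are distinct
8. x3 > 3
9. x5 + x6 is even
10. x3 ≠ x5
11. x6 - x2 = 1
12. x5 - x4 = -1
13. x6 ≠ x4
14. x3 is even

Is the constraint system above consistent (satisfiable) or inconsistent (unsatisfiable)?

Setting (x1, x2, x3, x4, x5, x6) = (4, 2, 4, 6, 5, 3) satisfies everything: constraint 4: x4 + x2 = 8; constraint 6: x1 - x6 = 1; constraint 11: x6 - x2 = 1, and the others follow.

Satisfiable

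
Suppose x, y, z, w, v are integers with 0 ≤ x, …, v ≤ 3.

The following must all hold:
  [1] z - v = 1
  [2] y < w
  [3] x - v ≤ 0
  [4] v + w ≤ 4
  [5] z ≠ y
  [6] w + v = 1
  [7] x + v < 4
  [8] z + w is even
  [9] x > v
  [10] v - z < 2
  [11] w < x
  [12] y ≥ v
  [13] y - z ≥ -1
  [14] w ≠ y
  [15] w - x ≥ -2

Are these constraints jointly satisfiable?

Constraints 2, 3, 11, and 12 give v ≤ y, y < w, w < x, x ≤ v. Chaining: v ≤ y < w < x ≤ v, which forces v < v — impossible.

Unsatisfiable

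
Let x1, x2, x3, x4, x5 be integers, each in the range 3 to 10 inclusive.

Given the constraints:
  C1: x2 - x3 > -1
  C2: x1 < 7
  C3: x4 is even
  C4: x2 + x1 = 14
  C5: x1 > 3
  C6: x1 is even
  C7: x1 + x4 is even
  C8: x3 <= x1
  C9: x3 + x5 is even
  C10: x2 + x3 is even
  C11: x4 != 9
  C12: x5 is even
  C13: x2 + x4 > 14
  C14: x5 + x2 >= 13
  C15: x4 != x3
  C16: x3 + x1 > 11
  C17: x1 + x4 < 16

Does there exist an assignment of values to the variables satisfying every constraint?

Try x1 = 6, x2 = 8, x3 = 6, x4 = 8, x5 = 8.
Check constraint 1: x2 - x3 = 2; constraint 4: x2 + x1 = 14; constraint 13: x2 + x4 = 16. The remaining constraints are straightforward to verify.

Satisfiable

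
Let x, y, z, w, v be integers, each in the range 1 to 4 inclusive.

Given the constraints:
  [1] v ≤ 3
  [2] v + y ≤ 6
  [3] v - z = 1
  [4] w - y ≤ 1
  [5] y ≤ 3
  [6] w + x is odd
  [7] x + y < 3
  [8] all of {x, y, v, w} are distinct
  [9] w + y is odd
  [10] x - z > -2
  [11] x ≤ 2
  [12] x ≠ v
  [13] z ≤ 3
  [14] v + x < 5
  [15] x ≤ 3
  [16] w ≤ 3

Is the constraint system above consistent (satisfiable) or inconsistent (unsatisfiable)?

Constraints 1, 5, 15, and 16 confine each of x, y, v, w to the 3 values {1, …, 3} (the domain already gives each ≥ 1).
Constraint 8 requires all 4 of them to be distinct, but only 3 values are available — impossible by the pigeonhole principle.

Unsatisfiable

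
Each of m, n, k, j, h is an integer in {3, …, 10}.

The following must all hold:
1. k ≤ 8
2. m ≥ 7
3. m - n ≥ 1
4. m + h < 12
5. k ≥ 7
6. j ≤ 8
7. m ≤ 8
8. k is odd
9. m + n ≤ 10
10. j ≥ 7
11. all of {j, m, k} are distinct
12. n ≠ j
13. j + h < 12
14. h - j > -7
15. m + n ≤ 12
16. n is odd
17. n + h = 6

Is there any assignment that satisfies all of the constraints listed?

Constraints 1, 2, 5, 6, 7, and 10 confine each of j, m, k to the 2 values {7, 8}.
Constraint 11 requires all 3 of them to be distinct, but only 2 values are available — impossible by the pigeonhole principle.

Unsatisfiable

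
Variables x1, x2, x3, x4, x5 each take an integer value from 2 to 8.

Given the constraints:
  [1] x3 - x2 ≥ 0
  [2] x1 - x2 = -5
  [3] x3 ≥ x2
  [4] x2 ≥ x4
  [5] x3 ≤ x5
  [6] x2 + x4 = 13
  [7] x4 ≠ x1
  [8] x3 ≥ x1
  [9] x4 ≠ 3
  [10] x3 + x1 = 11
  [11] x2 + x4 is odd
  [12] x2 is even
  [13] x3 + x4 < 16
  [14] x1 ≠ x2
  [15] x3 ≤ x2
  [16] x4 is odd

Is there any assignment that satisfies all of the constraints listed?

Satisfiable

One satisfying assignment is x1 = 3, x2 = 8, x3 = 8, x4 = 5, x5 = 8.
For the less obvious constraints — constraint 1: x3 - x2 = 0; constraint 2: x1 - x2 = -5; constraint 6: x2 + x4 = 13 — and the others hold by inspection.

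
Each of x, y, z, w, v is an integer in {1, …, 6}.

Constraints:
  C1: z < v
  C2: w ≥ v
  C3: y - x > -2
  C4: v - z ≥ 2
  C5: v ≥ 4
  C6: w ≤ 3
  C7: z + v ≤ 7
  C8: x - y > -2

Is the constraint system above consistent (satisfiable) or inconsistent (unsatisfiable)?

Unsatisfiable

From constraints 2 and 5: w ≥ v and v ≥ 4, so w ≥ 4. From constraint 6: w ≤ 3. But 3 < 4, so no value of w works.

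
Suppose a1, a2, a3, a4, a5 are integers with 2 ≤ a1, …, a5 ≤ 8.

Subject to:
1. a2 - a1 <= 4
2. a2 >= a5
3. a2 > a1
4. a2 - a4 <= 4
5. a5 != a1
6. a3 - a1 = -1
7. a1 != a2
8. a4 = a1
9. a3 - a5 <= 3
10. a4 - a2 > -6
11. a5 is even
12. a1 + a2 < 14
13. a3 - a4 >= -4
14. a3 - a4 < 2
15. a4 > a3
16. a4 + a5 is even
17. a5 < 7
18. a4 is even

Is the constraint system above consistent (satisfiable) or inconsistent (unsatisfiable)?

Satisfiable

One satisfying assignment is a1 = 4, a2 = 7, a3 = 3, a4 = 4, a5 = 2.
For the less obvious constraints — constraint 1: a2 - a1 = 3; constraint 4: a2 - a4 = 3 — and the others hold by inspection.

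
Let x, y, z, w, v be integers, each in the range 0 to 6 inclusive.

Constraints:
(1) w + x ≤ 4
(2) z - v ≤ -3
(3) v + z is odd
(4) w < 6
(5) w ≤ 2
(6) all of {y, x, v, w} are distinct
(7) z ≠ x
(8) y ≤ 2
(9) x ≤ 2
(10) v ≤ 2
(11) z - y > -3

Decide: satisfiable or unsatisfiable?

Unsatisfiable

Constraints 5, 8, 9, and 10 confine each of y, x, v, w to the 3 values {0, …, 2} (the domain already gives each ≥ 0).
Constraint 6 requires all 4 of them to be distinct, but only 3 values are available — impossible by the pigeonhole principle.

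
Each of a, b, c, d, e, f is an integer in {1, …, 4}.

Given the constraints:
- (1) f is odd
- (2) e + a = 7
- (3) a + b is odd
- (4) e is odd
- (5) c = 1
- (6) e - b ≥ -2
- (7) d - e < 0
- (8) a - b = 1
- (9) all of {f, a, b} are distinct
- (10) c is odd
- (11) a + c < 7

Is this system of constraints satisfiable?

Satisfiable

The assignment a = 4, b = 3, c = 1, d = 2, e = 3, f = 1 works:
  constraint 2 holds since e + a = 7.
  constraint 6 holds since e - b = 0.
The rest check out directly.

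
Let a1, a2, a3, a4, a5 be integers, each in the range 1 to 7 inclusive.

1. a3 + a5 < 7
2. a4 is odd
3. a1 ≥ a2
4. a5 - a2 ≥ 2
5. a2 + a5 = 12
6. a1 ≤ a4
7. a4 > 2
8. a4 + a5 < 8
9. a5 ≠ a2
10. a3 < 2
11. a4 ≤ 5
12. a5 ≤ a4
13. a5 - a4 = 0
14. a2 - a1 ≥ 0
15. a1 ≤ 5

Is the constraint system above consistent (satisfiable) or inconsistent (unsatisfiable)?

Unsatisfiable

From constraints 3 and 15: a2 ≤ a1 ≤ 5. From constraints 11 and 12: a5 ≤ a4 ≤ 5. Hence a2 + a5 ≤ 10. But constraint 5 requires a2 + a5 = 12, and 12 > 10. Contradiction.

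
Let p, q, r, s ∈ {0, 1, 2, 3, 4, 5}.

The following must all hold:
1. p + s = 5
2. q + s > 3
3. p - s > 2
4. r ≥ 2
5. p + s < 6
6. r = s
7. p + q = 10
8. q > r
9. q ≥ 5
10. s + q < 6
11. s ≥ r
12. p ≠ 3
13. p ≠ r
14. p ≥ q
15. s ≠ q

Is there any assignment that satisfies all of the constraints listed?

Unsatisfiable

From constraints 9 and 14: p ≥ q ≥ 5. From constraints 4 and 11: s ≥ r ≥ 2. Hence p + s ≥ 7. But constraint 1 requires p + s = 5, and 5 < 7. Contradiction.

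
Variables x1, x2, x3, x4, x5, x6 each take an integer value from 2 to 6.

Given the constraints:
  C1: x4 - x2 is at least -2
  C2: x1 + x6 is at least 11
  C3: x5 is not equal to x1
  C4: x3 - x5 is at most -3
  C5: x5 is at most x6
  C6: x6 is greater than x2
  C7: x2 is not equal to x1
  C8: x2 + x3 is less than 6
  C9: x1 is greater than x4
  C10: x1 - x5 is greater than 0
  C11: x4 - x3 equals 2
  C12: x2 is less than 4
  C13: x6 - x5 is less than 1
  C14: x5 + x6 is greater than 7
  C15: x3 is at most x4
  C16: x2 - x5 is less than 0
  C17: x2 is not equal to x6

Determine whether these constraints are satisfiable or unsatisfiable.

Take x1 = 6, x2 = 3, x3 = 2, x4 = 4, x5 = 5, x6 = 5. Then constraint 1: x4 - x2 = 1; constraint 2: x1 + x6 = 11, and every other listed constraint is also met.

Satisfiable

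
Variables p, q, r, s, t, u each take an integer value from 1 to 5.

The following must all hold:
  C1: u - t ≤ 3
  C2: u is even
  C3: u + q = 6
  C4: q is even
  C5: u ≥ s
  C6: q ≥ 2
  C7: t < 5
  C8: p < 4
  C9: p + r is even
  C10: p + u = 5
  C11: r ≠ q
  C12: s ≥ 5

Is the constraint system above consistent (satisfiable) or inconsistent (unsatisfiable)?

Unsatisfiable

From constraints 5 and 12: u ≥ s ≥ 5. From constraint 6: q ≥ 2. Hence u + q ≥ 7. But constraint 3 requires u + q = 6, and 6 < 7. Contradiction.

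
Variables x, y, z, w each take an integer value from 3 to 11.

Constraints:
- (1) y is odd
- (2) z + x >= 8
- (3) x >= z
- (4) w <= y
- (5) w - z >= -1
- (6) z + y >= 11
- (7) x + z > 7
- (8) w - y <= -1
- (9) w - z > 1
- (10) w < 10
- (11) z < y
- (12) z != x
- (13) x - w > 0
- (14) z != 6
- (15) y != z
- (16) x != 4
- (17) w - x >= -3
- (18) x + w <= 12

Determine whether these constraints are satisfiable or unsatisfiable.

Satisfiable

The assignment x = 6, y = 9, z = 3, w = 5 works:
  constraint 2 holds since z + x = 9.
  constraint 5 holds since w - z = 2.
The rest check out directly.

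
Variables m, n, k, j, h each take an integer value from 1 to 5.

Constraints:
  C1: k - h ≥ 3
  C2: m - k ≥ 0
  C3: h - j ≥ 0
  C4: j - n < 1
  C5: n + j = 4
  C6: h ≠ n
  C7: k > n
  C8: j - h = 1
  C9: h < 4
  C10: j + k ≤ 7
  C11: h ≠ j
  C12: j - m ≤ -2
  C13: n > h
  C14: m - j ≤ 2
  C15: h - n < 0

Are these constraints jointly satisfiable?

Constraints 1, 2, 3, and 14 give j − m ≥ -2, m − k ≥ 0, k − h ≥ 3, h − j ≥ 0.
Adding all 4 inequalities: the left sides telescope to 0, and the right sides sum to (-2) + 0 + 3 + 0 = 1. So 0 ≥ 1, which is false.

Unsatisfiable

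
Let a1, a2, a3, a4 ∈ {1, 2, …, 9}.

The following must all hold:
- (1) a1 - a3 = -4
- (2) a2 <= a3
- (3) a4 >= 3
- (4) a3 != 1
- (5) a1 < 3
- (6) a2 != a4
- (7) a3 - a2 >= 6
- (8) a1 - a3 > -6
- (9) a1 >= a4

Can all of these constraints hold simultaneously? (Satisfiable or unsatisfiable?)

From constraints 3 and 9: a1 ≥ a4 and a4 ≥ 3, so a1 ≥ 3. From constraint 5: a1 ≤ 2. But 2 < 3, so no value of a1 works.

Unsatisfiable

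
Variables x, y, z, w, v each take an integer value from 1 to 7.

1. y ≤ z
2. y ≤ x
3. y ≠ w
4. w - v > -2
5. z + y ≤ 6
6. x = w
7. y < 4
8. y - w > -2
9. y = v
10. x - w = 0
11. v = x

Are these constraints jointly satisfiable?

Unsatisfiable

From constraints 6, 9, and 11, y = v = x = w, so y = w. But constraint 3 says y ≠ w. Contradiction.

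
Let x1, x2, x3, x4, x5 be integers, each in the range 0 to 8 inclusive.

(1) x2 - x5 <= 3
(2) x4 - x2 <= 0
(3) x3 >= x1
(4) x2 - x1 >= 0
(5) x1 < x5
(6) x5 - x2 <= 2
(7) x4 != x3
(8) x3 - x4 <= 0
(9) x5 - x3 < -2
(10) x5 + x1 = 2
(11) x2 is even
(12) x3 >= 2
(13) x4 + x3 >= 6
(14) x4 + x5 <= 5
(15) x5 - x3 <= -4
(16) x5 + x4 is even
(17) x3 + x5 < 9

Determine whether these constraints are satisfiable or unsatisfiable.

Constraints 1, 2, 8, and 15 give x2 − x4 ≥ 0, x4 − x3 ≥ 0, x3 − x5 ≥ 4, x5 − x2 ≥ -3.
Adding all 4 inequalities: the left sides telescope to 0, and the right sides sum to 0 + 0 + 4 + (-3) = 1. So 0 ≥ 1, which is false.

Unsatisfiable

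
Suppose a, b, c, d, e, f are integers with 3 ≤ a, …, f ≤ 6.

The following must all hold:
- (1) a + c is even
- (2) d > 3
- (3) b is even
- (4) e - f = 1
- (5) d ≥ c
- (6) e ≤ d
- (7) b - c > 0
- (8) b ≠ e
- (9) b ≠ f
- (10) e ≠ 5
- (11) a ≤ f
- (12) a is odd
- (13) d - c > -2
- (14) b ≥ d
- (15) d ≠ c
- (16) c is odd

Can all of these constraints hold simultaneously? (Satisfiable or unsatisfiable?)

Try a = 3, b = 6, c = 3, d = 4, e = 4, f = 3.
Check constraint 4: e - f = 1; constraint 7: b - c = 3; constraint 13: d - c = 1. The remaining constraints are straightforward to verify.

Satisfiable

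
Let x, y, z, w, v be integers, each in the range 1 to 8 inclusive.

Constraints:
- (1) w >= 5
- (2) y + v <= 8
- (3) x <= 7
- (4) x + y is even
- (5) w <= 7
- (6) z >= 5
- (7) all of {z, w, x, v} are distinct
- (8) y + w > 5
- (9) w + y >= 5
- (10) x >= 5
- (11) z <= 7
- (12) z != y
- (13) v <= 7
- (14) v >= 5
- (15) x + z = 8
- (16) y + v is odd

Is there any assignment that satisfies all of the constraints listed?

Unsatisfiable

Constraints 1, 3, 5, 6, 10, 11, 13, and 14 confine each of z, w, x, v to the 3 values {5, …, 7}.
Constraint 7 requires all 4 of them to be distinct, but only 3 values are available — impossible by the pigeonhole principle.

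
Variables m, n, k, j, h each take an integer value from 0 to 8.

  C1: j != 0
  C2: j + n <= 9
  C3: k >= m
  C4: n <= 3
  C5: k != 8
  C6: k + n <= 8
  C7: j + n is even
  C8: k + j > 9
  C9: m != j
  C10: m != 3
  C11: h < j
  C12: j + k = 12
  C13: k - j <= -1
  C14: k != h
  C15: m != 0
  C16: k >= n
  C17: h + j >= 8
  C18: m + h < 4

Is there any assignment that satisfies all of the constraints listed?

Setting (m, n, k, j, h) = (1, 1, 5, 7, 1) satisfies everything: constraint 2: j + n = 8; constraint 6: k + n = 6, and the others follow.

Satisfiable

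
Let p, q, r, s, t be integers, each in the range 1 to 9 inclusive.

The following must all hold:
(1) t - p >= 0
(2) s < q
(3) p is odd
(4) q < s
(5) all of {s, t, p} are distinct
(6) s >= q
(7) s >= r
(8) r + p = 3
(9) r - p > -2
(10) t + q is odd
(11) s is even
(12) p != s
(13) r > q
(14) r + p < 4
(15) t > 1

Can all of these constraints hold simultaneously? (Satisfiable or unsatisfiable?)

Unsatisfiable

Constraints 2, 7, and 13 give q < r, r ≤ s, s < q. Chaining: q < r ≤ s < q, which forces q < q — impossible.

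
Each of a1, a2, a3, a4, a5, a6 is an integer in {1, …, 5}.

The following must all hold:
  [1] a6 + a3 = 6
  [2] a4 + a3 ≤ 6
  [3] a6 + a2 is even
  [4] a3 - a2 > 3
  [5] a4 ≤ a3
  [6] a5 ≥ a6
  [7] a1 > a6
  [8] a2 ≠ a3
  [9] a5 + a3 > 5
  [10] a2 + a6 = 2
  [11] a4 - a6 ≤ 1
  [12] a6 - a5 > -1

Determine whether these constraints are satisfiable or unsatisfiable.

Take a1 = 4, a2 = 1, a3 = 5, a4 = 1, a5 = 1, a6 = 1. Then constraint 1: a6 + a3 = 6; constraint 2: a4 + a3 = 6, and every other listed constraint is also met.

Satisfiable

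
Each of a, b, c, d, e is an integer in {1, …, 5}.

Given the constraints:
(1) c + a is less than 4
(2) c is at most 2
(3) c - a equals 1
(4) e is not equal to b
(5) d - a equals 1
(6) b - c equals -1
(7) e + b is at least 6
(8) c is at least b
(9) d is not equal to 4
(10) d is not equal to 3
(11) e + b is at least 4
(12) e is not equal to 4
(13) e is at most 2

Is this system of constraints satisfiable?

From constraint 13: e ≤ 2. From constraints 2 and 8: b ≤ c ≤ 2. Hence e + b ≤ 4. But constraint 7 requires e + b ≥ 6, and 6 > 4. Contradiction.

Unsatisfiable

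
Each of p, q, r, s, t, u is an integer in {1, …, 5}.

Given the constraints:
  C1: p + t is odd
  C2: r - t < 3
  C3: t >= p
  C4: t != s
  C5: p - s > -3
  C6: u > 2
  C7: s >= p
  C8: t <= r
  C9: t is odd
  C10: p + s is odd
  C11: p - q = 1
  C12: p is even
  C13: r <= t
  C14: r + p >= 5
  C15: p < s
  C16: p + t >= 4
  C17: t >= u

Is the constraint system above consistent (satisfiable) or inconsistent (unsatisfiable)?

Satisfiable

Take p = 2, q = 1, r = 5, s = 3, t = 5, u = 5. Then constraint 2: r - t = 0; constraint 5: p - s = -1; constraint 11: p - q = 1, and every other listed constraint is also met.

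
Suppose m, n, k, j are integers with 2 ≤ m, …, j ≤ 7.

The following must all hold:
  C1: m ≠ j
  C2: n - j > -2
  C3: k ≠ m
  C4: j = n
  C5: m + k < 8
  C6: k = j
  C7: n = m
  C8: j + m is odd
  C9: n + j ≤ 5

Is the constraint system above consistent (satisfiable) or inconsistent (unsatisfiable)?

Unsatisfiable

From constraints 4, 6, and 7, k = j = n = m, so k = m. But constraint 3 says k ≠ m. Contradiction.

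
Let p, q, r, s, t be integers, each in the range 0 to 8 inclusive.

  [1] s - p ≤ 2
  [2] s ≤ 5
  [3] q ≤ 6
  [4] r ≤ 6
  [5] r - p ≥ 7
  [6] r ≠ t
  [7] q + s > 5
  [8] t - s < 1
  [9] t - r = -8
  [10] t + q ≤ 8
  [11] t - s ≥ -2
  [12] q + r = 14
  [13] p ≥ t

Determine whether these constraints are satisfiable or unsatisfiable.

From constraint 3: q ≤ 6. From constraint 4: r ≤ 6. Hence q + r ≤ 12. But constraint 12 requires q + r = 14, and 14 > 12. Contradiction.

Unsatisfiable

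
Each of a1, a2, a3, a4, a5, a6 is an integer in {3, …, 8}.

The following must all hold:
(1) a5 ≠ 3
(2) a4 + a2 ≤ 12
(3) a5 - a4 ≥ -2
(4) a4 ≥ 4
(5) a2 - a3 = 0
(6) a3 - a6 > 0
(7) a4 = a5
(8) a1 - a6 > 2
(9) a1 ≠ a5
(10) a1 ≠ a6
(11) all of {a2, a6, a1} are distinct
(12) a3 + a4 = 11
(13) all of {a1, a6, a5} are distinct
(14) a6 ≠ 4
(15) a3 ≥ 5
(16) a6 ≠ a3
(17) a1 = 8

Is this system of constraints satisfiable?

Setting (a1, a2, a3, a4, a5, a6) = (8, 6, 6, 5, 5, 3) satisfies everything: constraint 2: a4 + a2 = 11; constraint 3: a5 - a4 = 0, and the others follow.

Satisfiable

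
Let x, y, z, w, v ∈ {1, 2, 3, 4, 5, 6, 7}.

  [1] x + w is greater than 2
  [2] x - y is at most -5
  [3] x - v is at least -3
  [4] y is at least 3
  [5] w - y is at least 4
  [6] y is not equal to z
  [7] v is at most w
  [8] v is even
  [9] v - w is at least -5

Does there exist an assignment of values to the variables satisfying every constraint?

Constraints 2, 3, 5, and 9 give y − x ≥ 5, x − v ≥ -3, v − w ≥ -5, w − y ≥ 4.
Adding all 4 inequalities: the left sides telescope to 0, and the right sides sum to 5 + (-3) + (-5) + 4 = 1. So 0 ≥ 1, which is false.

Unsatisfiable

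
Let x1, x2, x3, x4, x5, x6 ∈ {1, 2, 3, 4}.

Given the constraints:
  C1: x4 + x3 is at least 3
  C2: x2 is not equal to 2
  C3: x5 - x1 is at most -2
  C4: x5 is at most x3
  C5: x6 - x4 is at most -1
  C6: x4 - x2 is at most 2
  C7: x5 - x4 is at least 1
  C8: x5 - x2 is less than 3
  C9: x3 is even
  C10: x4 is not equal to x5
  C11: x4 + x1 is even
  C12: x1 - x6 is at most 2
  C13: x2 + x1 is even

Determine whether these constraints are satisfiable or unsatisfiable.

Constraints 3, 5, 7, and 12 give x4 − x6 ≥ 1, x6 − x1 ≥ -2, x1 − x5 ≥ 2, x5 − x4 ≥ 1.
Adding all 4 inequalities: the left sides telescope to 0, and the right sides sum to 1 + (-2) + 2 + 1 = 2. So 0 ≥ 2, which is false.

Unsatisfiable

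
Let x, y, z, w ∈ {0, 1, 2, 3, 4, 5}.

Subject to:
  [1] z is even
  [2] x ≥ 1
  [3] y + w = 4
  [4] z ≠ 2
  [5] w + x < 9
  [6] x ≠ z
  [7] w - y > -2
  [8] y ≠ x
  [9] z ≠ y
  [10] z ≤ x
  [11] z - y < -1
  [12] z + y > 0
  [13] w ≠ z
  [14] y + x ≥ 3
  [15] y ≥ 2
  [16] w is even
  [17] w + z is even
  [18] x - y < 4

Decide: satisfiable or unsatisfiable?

Satisfiable

Try x = 4, y = 2, z = 0, w = 2.
Check constraint 3: y + w = 4; constraint 5: w + x = 6. The remaining constraints are straightforward to verify.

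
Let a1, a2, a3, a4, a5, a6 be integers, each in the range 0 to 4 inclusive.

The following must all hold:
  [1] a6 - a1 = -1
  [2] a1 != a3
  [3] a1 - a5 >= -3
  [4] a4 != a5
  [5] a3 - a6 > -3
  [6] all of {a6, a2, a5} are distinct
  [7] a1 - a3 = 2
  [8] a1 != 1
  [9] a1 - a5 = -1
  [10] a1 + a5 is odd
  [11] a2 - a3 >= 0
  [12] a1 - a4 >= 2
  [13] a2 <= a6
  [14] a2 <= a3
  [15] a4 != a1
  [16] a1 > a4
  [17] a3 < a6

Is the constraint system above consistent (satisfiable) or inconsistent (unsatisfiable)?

Satisfiable

Take a1 = 2, a2 = 0, a3 = 0, a4 = 0, a5 = 3, a6 = 1. Then constraint 1: a6 - a1 = -1; constraint 3: a1 - a5 = -1, and every other listed constraint is also met.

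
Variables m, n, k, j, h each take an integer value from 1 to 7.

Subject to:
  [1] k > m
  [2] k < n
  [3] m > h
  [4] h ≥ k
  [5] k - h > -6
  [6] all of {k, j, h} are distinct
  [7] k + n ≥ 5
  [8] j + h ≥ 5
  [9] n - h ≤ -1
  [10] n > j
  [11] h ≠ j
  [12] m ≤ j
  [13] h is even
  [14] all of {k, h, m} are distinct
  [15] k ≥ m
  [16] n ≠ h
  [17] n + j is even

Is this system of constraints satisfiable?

Unsatisfiable

Constraints 1, 2, 3, and 9 give k < n, n < h, h < m, m < k. Chaining: k < n < h < m < k, which forces k < k — impossible.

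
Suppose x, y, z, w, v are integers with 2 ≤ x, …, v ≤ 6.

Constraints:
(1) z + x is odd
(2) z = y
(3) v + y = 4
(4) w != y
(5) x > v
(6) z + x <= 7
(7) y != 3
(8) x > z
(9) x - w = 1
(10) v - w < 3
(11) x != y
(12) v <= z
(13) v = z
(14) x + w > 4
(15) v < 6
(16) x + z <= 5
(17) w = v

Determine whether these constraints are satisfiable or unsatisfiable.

Unsatisfiable

From constraints 2, 13, and 17, w = v = z = y, so w = y. But constraint 4 says w ≠ y. Contradiction.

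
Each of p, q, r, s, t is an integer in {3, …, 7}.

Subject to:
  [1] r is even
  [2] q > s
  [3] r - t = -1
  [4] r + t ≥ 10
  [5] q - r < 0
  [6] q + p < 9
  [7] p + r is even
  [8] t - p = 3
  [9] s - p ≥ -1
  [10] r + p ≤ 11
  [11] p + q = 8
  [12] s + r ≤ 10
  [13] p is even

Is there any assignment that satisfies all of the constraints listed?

Satisfiable

The assignment p = 4, q = 4, r = 6, s = 3, t = 7 works:
  constraint 3 holds since r - t = -1.
  constraint 4 holds since r + t = 13.
The rest check out directly.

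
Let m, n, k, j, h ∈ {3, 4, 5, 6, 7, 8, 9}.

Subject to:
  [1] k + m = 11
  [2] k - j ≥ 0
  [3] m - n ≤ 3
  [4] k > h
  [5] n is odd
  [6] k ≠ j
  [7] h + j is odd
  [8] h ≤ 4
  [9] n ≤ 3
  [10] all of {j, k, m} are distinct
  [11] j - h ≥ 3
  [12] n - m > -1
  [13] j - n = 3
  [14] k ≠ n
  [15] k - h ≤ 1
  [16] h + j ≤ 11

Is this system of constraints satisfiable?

Unsatisfiable

Constraints 2, 11, and 15 give k − j ≥ 0, j − h ≥ 3, h − k ≥ -1.
Adding all 3 inequalities: the left sides telescope to 0, and the right sides sum to 0 + 3 + (-1) = 2. So 0 ≥ 2, which is false.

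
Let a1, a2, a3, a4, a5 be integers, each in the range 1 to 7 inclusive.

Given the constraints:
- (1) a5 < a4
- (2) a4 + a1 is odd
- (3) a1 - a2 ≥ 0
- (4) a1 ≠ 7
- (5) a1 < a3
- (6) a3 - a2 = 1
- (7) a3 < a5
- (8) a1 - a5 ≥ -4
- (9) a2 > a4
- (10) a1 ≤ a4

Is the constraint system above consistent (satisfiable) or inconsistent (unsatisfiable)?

Constraints 1, 3, 5, 7, and 9 give a1 < a3, a3 < a5, a5 < a4, a4 < a2, a2 ≤ a1. Chaining: a1 < a3 < a5 < a4 < a2 ≤ a1, which forces a1 < a1 — impossible.

Unsatisfiable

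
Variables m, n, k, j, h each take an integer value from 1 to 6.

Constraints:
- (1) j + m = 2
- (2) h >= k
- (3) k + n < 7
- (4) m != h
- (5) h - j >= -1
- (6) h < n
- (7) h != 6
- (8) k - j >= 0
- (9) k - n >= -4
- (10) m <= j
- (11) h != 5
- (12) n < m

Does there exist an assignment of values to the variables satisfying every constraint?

Unsatisfiable

Constraints 2, 6, 8, 10, and 12 give k ≤ h, h < n, n < m, m ≤ j, j ≤ k. Chaining: k ≤ h < n < m ≤ j ≤ k, which forces k < k — impossible.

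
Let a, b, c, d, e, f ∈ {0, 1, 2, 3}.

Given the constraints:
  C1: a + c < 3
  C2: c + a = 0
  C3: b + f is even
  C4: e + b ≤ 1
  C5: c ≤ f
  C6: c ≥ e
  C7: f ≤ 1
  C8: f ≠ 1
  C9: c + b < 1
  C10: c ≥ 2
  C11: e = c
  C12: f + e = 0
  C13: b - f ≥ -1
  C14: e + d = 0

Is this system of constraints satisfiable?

Unsatisfiable

From constraints 5 and 10: f ≥ c and c ≥ 2, so f ≥ 2. From constraint 7: f ≤ 1. But 1 < 2, so no value of f works.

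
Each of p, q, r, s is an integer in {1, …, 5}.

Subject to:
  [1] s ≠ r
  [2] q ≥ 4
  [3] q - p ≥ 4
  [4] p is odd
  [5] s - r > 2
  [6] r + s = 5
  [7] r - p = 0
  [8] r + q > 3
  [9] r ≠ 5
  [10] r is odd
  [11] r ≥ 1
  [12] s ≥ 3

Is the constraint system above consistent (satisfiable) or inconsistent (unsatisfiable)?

Satisfiable

Try p = 1, q = 5, r = 1, s = 4.
Check constraint 3: q - p = 4; constraint 5: s - r = 3. The remaining constraints are straightforward to verify.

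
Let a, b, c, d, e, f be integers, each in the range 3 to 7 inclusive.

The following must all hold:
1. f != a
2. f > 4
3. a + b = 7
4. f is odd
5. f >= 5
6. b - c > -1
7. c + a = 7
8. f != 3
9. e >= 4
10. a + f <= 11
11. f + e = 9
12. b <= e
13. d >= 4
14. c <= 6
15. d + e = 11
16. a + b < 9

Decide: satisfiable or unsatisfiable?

Satisfiable

One satisfying assignment is a = 3, b = 4, c = 4, d = 7, e = 4, f = 5.
For the less obvious constraints — constraint 3: a + b = 7; constraint 6: b - c = 0; constraint 7: c + a = 7 — and the others hold by inspection.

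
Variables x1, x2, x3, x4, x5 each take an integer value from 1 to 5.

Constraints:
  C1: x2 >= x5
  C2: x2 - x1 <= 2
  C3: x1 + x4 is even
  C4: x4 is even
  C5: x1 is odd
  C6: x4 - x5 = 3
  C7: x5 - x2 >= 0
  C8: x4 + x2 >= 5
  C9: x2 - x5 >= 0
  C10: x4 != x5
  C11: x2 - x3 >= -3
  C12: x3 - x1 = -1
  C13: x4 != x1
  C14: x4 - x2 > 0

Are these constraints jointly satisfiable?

Constraint 5 makes x1 odd and constraint 4 makes x4 even, so x1 + x4 must be odd. Constraint 3 says x1 + x4 is even — contradiction.

Unsatisfiable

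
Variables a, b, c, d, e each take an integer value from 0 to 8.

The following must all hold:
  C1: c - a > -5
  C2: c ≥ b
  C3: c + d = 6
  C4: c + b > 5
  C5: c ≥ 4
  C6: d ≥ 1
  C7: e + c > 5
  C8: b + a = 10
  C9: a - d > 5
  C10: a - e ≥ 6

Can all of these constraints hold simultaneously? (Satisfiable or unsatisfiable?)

Satisfiable

Take a = 8, b = 2, c = 4, d = 2, e = 2. Then constraint 1: c - a = -4; constraint 3: c + d = 6, and every other listed constraint is also met.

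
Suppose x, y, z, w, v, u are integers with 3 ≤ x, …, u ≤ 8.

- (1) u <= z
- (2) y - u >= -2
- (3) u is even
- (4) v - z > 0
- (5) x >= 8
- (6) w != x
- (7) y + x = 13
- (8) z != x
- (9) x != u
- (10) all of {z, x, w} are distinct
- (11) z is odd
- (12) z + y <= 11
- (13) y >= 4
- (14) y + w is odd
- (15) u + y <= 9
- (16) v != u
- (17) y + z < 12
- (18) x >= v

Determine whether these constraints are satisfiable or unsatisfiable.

Satisfiable

The assignment x = 8, y = 5, z = 5, w = 6, v = 6, u = 4 works:
  constraint 2 holds since y - u = 1.
  constraint 4 holds since v - z = 1.
  constraint 7 holds since y + x = 13.
The rest check out directly.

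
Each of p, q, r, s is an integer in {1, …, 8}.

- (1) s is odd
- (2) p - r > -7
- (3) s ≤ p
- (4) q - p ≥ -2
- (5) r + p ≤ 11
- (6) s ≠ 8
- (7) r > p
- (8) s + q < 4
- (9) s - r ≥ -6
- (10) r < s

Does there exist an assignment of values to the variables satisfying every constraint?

Constraints 3, 7, and 10 give s ≤ p, p < r, r < s. Chaining: s ≤ p < r < s, which forces s < s — impossible.

Unsatisfiable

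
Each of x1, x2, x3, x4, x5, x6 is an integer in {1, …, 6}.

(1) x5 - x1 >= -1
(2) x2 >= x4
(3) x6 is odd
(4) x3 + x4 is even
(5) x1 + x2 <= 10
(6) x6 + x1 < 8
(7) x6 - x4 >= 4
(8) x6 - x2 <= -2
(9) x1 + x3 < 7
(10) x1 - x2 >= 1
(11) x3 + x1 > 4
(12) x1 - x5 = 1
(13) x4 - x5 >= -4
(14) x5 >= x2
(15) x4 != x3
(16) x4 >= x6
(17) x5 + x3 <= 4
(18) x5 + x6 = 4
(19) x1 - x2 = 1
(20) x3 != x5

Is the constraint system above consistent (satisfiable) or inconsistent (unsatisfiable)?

Constraints 1, 7, 8, 10, and 13 give x4 − x5 ≥ -4, x5 − x1 ≥ -1, x1 − x2 ≥ 1, x2 − x6 ≥ 2, x6 − x4 ≥ 4.
Adding all 5 inequalities: the left sides telescope to 0, and the right sides sum to (-4) + (-1) + 1 + 2 + 4 = 2. So 0 ≥ 2, which is false.

Unsatisfiable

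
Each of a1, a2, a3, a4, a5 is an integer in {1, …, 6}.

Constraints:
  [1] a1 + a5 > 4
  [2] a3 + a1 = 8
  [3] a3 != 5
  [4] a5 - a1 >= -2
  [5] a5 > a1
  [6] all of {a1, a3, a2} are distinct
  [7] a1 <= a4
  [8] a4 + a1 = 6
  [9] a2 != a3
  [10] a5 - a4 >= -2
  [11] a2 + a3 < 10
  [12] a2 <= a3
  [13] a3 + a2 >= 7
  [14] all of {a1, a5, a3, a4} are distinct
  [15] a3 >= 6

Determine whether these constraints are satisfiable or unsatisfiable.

One satisfying assignment is a1 = 2, a2 = 3, a3 = 6, a4 = 4, a5 = 3.
For the less obvious constraints — constraint 1: a1 + a5 = 5; constraint 2: a3 + a1 = 8 — and the others hold by inspection.

Satisfiable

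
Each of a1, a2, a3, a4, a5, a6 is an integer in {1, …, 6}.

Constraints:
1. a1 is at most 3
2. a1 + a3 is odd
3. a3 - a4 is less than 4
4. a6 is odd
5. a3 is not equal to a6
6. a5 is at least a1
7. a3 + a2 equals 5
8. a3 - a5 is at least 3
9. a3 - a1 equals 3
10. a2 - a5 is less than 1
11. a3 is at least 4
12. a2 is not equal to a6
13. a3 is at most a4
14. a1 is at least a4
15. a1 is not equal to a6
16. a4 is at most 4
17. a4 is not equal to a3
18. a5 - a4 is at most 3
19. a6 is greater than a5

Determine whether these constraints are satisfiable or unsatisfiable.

Unsatisfiable

From constraints 11 and 13: a4 ≥ a3 and a3 ≥ 4, so a4 ≥ 4. From constraints 1 and 14: a4 ≤ a1 and a1 ≤ 3, so a4 ≤ 3. But 3 < 4, so no value of a4 works.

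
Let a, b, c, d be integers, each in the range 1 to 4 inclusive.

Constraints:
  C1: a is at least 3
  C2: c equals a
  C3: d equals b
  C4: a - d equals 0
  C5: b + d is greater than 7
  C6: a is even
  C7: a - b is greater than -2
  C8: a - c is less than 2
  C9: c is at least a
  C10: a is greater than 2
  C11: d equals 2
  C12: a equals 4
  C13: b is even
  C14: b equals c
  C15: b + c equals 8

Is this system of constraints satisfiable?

Unsatisfiable

Constraint 11 fixes d = 2 and constraint 12 fixes a = 4. Constraints 2, 3, and 14 give d = b = c = a, so d = a. But 2 ≠ 4 — contradiction.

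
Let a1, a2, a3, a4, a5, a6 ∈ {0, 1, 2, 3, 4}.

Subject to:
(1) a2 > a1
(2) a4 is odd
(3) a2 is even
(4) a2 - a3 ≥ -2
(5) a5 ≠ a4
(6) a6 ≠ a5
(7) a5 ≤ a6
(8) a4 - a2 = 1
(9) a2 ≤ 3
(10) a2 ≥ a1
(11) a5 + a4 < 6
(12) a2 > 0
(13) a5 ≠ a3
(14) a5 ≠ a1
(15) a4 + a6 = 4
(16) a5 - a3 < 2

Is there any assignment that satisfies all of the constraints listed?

Satisfiable

Setting (a1, a2, a3, a4, a5, a6) = (1, 2, 1, 3, 0, 1) satisfies everything: constraint 4: a2 - a3 = 1; constraint 8: a4 - a2 = 1, and the others follow.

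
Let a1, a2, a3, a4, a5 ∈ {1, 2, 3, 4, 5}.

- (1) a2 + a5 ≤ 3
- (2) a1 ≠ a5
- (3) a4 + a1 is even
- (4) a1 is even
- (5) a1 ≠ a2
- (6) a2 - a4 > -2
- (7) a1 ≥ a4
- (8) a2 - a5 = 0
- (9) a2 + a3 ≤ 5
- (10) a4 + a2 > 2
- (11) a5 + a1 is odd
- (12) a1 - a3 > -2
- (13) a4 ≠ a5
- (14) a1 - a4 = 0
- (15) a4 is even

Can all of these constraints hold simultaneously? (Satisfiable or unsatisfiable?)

Satisfiable

The assignment a1 = 2, a2 = 1, a3 = 2, a4 = 2, a5 = 1 works:
  constraint 1 holds since a2 + a5 = 2.
  constraint 6 holds since a2 - a4 = -1.
  constraint 8 holds since a2 - a5 = 0.
The rest check out directly.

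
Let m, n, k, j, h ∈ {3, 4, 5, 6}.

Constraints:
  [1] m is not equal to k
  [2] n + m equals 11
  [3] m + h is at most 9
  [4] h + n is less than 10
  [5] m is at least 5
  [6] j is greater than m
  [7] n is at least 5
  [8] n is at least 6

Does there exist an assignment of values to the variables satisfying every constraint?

Setting (m, n, k, j, h) = (5, 6, 6, 6, 3) satisfies everything: constraint 2: n + m = 11; constraint 3: m + h = 8; constraint 4: h + n = 9, and the others follow.

Satisfiable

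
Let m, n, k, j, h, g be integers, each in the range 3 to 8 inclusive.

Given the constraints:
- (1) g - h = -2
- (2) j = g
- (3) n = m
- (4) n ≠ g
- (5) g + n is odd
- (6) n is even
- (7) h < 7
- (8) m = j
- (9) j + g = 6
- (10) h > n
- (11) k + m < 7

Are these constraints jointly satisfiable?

Unsatisfiable

From constraints 2, 3, and 8, n = m = j = g, so n = g. But constraint 4 says n ≠ g. Contradiction.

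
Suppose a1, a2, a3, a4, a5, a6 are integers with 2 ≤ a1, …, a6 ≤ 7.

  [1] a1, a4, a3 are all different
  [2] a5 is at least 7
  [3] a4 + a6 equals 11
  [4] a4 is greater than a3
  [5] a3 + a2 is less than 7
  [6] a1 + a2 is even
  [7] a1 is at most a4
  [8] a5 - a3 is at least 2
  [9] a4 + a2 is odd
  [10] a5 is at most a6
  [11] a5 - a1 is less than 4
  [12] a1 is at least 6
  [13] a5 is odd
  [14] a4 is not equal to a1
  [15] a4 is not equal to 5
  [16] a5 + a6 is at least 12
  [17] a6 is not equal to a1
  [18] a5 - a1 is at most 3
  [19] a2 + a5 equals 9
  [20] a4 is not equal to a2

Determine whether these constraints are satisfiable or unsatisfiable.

From constraints 7 and 12: a4 ≥ a1 ≥ 6. From constraints 2 and 10: a6 ≥ a5 ≥ 7. Hence a4 + a6 ≥ 13. But constraint 3 requires a4 + a6 = 11, and 11 < 13. Contradiction.

Unsatisfiable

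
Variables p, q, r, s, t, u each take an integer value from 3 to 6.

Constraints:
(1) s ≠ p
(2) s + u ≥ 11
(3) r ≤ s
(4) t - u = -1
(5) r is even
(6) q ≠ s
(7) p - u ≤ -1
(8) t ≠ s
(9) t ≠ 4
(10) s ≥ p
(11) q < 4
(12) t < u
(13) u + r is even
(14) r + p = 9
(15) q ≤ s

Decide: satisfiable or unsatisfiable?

Satisfiable

Try p = 3, q = 3, r = 6, s = 6, t = 5, u = 6.
Check constraint 2: s + u = 12; constraint 4: t - u = -1; constraint 7: p - u = -3. The remaining constraints are straightforward to verify.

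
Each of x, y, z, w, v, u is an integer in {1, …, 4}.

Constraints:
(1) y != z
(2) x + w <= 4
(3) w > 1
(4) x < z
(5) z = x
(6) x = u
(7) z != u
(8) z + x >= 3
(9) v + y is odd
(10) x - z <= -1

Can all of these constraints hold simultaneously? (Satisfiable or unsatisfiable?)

Unsatisfiable

From constraints 5 and 6, z = x = u, so z = u. But constraint 7 says z ≠ u. Contradiction.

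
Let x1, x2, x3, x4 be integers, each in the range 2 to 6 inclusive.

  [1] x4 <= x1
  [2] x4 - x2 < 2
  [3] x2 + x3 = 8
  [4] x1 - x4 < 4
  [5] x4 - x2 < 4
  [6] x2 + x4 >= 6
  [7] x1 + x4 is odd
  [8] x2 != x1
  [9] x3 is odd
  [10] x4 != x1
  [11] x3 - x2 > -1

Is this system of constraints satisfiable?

Satisfiable

Take x1 = 5, x2 = 3, x3 = 5, x4 = 4. Then constraint 2: x4 - x2 = 1; constraint 3: x2 + x3 = 8; constraint 4: x1 - x4 = 1, and every other listed constraint is also met.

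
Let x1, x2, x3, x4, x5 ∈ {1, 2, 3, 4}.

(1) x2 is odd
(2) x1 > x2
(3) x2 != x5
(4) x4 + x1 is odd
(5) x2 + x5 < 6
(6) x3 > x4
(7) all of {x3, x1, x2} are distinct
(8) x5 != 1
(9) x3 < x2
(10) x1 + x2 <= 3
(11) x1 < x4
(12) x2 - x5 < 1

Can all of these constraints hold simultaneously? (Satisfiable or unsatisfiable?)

Unsatisfiable

Constraints 2, 6, 9, and 11 give x1 < x4, x4 < x3, x3 < x2, x2 < x1. Chaining: x1 < x4 < x3 < x2 < x1, which forces x1 < x1 — impossible.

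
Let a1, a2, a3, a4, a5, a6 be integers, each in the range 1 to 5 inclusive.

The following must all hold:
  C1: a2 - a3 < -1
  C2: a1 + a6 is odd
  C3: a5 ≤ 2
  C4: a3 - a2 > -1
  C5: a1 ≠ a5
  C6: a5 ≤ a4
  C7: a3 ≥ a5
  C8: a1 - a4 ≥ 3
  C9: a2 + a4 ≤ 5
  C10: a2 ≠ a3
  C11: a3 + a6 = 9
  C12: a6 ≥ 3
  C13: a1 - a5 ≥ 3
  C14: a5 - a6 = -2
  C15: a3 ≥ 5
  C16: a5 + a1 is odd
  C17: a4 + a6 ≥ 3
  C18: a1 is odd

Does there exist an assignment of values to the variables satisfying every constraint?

Satisfiable

Setting (a1, a2, a3, a4, a5, a6) = (5, 3, 5, 2, 2, 4) satisfies everything: constraint 1: a2 - a3 = -2; constraint 4: a3 - a2 = 2, and the others follow.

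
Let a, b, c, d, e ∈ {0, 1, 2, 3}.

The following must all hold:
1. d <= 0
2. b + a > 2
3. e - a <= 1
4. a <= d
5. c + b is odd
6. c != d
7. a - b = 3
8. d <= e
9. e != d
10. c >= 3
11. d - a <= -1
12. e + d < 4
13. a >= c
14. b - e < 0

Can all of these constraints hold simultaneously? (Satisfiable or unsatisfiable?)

Unsatisfiable

From constraints 10 and 13: a ≥ c and c ≥ 3, so a ≥ 3. From constraints 1 and 4: a ≤ d and d ≤ 0, so a ≤ 0. But 0 < 3, so no value of a works.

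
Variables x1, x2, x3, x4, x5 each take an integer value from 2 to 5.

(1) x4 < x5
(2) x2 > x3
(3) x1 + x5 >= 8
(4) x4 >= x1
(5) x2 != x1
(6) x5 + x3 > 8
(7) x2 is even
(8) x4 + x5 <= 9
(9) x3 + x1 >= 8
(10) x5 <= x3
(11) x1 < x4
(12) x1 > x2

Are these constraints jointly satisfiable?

Unsatisfiable

Constraints 1, 2, 10, 11, and 12 give x2 < x1, x1 < x4, x4 < x5, x5 ≤ x3, x3 < x2. Chaining: x2 < x1 < x4 < x5 ≤ x3 < x2, which forces x2 < x2 — impossible.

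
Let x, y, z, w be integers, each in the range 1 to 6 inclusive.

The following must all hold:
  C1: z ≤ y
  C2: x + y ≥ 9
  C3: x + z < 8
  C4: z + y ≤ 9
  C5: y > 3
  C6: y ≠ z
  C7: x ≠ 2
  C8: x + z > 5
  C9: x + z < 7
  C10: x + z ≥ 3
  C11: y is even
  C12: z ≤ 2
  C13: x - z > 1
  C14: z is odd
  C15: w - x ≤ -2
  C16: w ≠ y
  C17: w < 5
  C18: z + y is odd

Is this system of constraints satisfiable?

Satisfiable

Setting (x, y, z, w) = (5, 6, 1, 1) satisfies everything: constraint 2: x + y = 11; constraint 3: x + z = 6, and the others follow.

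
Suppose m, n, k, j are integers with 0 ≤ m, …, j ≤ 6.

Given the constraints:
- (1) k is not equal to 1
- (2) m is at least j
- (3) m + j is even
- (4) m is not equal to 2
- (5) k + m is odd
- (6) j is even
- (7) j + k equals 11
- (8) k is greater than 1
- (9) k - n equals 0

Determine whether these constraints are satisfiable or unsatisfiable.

One satisfying assignment is m = 6, n = 5, k = 5, j = 6.
For the less obvious constraints — constraint 3: m + j = 12 is even; constraint 7: j + k = 11; constraint 9: k - n = 0 — and the others hold by inspection.

Satisfiable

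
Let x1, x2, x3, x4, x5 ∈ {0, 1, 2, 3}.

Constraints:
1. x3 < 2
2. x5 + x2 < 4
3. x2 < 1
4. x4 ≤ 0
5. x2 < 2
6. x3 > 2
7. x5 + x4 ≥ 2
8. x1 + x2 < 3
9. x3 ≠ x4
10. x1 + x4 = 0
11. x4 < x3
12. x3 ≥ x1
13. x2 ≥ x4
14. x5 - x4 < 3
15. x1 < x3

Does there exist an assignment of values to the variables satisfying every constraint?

From constraint 6: x3 ≥ 3. From constraint 1: x3 ≤ 1. But 1 < 3, so no value of x3 works.

Unsatisfiable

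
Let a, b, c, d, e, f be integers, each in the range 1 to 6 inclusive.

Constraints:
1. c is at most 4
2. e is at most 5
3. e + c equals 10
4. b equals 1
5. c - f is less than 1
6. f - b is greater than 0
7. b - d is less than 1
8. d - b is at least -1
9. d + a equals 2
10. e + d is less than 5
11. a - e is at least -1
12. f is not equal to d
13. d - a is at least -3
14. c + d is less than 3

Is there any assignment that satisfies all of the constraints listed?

From constraint 2: e ≤ 5. From constraint 1: c ≤ 4. Hence e + c ≤ 9. But constraint 3 requires e + c = 10, and 10 > 9. Contradiction.

Unsatisfiable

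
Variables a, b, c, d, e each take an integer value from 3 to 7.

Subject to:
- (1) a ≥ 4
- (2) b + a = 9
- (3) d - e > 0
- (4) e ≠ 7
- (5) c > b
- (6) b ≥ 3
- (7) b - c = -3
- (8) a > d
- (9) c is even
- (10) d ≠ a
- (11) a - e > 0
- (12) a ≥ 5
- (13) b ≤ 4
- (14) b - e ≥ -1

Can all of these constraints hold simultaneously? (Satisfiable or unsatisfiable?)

Satisfiable

One satisfying assignment is a = 6, b = 3, c = 6, d = 5, e = 3.
For the less obvious constraints — constraint 2: b + a = 9; constraint 3: d - e = 2 — and the others hold by inspection.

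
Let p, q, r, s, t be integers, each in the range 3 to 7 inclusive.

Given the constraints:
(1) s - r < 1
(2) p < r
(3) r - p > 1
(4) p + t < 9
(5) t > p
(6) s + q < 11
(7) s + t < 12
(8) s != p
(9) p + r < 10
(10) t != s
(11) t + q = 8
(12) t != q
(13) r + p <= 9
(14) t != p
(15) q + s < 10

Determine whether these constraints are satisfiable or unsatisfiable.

Setting (p, q, r, s, t) = (3, 3, 6, 6, 5) satisfies everything: constraint 1: s - r = 0; constraint 3: r - p = 3; constraint 4: p + t = 8, and the others follow.

Satisfiable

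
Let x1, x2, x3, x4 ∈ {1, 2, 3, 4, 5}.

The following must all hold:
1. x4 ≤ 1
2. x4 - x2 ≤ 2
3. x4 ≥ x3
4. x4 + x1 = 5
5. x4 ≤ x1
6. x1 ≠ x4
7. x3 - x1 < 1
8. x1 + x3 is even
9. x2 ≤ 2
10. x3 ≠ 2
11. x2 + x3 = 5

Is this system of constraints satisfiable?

Unsatisfiable

From constraint 9: x2 ≤ 2. From constraints 1 and 3: x3 ≤ x4 ≤ 1. Hence x2 + x3 ≤ 3. But constraint 11 requires x2 + x3 = 5, and 5 > 3. Contradiction.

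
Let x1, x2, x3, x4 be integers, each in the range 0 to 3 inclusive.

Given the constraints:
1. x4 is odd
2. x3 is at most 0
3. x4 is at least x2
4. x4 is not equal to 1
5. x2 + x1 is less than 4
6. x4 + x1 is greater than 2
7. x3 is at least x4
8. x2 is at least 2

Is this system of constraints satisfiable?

Unsatisfiable

From constraints 3 and 8: x4 ≥ x2 and x2 ≥ 2, so x4 ≥ 2. From constraints 2 and 7: x4 ≤ x3 and x3 ≤ 0, so x4 ≤ 0. But 0 < 2, so no value of x4 works.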